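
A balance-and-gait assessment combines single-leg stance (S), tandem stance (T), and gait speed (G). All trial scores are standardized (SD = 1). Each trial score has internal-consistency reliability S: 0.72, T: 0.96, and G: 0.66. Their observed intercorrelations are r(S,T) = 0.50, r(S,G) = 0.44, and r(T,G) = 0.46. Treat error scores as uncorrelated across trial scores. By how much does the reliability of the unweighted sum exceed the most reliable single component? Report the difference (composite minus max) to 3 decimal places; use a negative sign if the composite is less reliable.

Var(sum) = 3 + 2.8 = 5.8; true-score variance = 2.34 + 2.8 = 5.14; composite reliability = 0.8862.
Max component reliability = 0.9600.
Difference = 0.8862 − 0.9600 = -0.074.

-0.074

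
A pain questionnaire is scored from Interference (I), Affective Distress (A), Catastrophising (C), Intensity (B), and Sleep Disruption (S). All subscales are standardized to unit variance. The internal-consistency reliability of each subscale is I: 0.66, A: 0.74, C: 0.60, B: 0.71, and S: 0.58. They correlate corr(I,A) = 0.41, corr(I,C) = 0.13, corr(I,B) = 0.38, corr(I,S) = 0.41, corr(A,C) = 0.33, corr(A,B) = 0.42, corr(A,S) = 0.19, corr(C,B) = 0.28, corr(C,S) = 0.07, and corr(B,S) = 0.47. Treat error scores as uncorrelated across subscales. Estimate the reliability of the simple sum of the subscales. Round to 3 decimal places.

0.847

Var(I+A+C+B+S) = 5 + 2·[0.41 + 0.13 + 0.38 + 0.41 + 0.33 + 0.42 + 0.19 + 0.28 + 0.07 + 0.47] = 5 + 6.18 = 11.18.
With uncorrelated errors the cross-covariances are all true-score covariance, so they carry over unchanged; only the diagonal terms shrink to ρᵢσᵢ².
True-score variance = [0.66 + 0.74 + 0.60 + 0.71 + 0.58] + 6.18 = 3.29 + 6.18 = 9.47.
Reliability = 9.47 / 11.18 = 0.847.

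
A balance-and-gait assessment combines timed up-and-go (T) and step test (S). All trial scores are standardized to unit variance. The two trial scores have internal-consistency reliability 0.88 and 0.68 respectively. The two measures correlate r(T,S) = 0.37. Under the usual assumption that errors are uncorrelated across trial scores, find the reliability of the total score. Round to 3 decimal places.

Var(T+S) = 2 + 2·[0.37] = 2 + 0.74 = 2.74.
Because errors are independent across components, Cov(Tᵢ,Tⱼ) = Cov(Xᵢ,Xⱼ); the off-diagonal part of the true-score variance is the same as above.
True-score variance = [0.88 + 0.68] + 0.74 = 1.56 + 0.74 = 2.3.
Reliability = 2.3 / 2.74 = 0.839.

0.839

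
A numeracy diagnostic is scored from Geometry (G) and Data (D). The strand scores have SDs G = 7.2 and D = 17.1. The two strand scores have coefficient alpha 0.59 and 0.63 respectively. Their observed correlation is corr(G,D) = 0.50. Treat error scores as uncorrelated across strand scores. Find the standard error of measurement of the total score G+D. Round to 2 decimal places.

11.38

Var(total) = 344.25 + 123.12 = 467.37.
True-score variance = 214.804 + 123.12 = 337.924, so reliability = 0.7230.
Error variance = 467.37 − 337.924 = 129.446; SEM = √129.446 = 11.38.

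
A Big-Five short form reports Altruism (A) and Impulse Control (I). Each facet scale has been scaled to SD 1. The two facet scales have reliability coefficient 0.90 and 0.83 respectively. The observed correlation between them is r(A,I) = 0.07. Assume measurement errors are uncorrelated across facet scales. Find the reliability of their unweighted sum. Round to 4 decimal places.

0.8738

Var(A+I) = 2 + 2·[0.07] = 2 + 0.14 = 2.14.
With uncorrelated errors the cross-covariances are all true-score covariance, so they carry over unchanged; only the diagonal terms shrink to ρᵢσᵢ².
True-score variance = [0.90 + 0.83] + 0.14 = 1.73 + 0.14 = 1.87.
Reliability = 1.87 / 2.14 = 0.8738.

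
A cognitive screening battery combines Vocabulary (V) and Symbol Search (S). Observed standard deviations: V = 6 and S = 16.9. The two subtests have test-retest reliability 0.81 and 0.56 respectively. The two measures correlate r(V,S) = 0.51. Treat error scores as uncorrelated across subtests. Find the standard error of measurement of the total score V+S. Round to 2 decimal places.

11.51

Var(total) = 321.61 + 103.428 = 425.038.
True-score variance = 189.102 + 103.428 = 292.53, so reliability = 0.6882.
Error variance = 425.038 − 292.53 = 132.508; SEM = √132.508 = 11.51.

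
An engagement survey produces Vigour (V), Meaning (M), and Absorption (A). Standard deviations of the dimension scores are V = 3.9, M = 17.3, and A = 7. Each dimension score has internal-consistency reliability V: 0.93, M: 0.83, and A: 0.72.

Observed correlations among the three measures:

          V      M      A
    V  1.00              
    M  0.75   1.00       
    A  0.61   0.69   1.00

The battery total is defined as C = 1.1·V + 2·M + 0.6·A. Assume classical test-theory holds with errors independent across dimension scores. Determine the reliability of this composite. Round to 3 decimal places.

0.875

Var(C) = 1.1²·3.9² + 2²·17.3² + 0.6²·7² + 2·[2.2·3.9·17.3·0.75 + 0.66·3.9·7·0.61 + 1.2·17.3·7·0.69] = 1233.2 + 445.175 = 1678.38.
Under uncorrelated errors the observed covariances equal the true-score covariances, so only the own-variance terms attenuate.
True-score variance = [1.1²·3.9²·0.93 + 2²·17.3²·0.83 + 0.6²·7²·0.72] + 445.175 = 1023.46 + 445.175 = 1468.63.
Reliability = 1468.63 / 1678.38 = 0.875.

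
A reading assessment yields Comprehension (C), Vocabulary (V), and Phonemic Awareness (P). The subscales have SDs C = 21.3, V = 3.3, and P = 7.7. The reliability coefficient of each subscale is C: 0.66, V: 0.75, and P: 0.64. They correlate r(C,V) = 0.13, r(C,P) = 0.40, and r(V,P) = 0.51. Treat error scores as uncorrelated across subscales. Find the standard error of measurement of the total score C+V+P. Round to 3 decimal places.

13.354

Var(total) = 523.87 + 175.402 = 699.272.
True-score variance = 345.549 + 175.402 = 520.95, so reliability = 0.7450.
Error variance = 699.272 − 520.95 = 178.321; SEM = √178.321 = 13.354.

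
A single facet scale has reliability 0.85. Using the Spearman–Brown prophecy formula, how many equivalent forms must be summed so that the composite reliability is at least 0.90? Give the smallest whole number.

k ≥ ρ*(1−ρ₁)/(ρ₁(1−ρ*)) = 0.90·0.15 / (0.85·0.10) = 1.588.
Smallest integer k = 2.

2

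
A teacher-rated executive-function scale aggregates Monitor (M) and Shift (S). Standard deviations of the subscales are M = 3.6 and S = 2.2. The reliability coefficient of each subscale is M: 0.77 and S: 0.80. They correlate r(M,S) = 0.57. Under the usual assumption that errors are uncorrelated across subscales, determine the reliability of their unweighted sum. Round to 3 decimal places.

0.853

Var(M+S) = 3.6² + 2.2² + 2·[3.6·2.2·0.57] = 17.8 + 9.0288 = 26.8288.
Because errors are independent across components, Cov(Tᵢ,Tⱼ) = Cov(Xᵢ,Xⱼ); the off-diagonal part of the true-score variance is the same as above.
True-score variance = [3.6²·0.77 + 2.2²·0.80] + 9.0288 = 13.8512 + 9.0288 = 22.88.
Reliability = 22.88 / 26.8288 = 0.853.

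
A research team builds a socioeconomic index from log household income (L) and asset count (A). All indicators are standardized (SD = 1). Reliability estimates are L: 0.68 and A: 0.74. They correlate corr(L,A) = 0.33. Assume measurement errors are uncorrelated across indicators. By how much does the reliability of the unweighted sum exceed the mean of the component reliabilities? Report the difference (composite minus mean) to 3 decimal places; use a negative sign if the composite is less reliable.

0.072

Var(sum) = 2 + 0.66 = 2.66; true-score variance = 1.42 + 0.66 = 2.08; composite reliability = 0.7820.
Mean component reliability = 0.7100.
Difference = 0.7820 − 0.7100 = 0.072.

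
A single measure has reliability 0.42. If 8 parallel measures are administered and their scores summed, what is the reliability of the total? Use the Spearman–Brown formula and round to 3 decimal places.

0.853

ρ_k = kρ / (1 + (k−1)ρ) = 8·0.42 / (1 + 7·0.42) = 3.360 / 3.940 = 0.853.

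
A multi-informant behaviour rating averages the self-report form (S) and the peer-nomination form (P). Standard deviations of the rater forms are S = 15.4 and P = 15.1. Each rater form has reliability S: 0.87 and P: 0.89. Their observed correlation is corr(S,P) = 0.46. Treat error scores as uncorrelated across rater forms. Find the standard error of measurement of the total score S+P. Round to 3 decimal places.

Var(total) = 465.17 + 213.937 = 679.107.
True-score variance = 409.258 + 213.937 = 623.195, so reliability = 0.9177.
Error variance = 679.107 − 623.195 = 55.9119; SEM = √55.9119 = 7.477.

7.477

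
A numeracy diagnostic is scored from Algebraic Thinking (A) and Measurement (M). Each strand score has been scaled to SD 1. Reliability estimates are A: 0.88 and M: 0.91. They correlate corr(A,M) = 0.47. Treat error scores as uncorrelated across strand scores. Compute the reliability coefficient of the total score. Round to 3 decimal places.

Var(A+M) = 2 + 2·[0.47] = 2 + 0.94 = 2.94.
Under uncorrelated errors the observed covariances equal the true-score covariances, so only the own-variance terms attenuate.
True-score variance = [0.88 + 0.91] + 0.94 = 1.79 + 0.94 = 2.73.
Reliability = 2.73 / 2.94 = 0.929.

0.929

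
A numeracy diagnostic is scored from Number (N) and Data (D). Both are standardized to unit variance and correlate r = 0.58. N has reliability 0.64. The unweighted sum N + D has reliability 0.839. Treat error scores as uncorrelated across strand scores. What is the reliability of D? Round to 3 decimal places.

Var(N+D) = 2 + 2·0.58 = 3.160.
True-score variance = ρ_N + ρ_D + 2·0.58, so 0.839 = (0.64 + ρ_D + 1.16) / 3.160.
ρ_D = 0.839·3.160 − 0.64 − 1.16 = 0.851.

0.851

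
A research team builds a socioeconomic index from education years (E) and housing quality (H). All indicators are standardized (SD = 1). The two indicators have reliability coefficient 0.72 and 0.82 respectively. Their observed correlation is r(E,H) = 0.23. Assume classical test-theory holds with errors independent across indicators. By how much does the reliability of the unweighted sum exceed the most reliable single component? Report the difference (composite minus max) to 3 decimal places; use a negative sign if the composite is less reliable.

Var(sum) = 2 + 0.46 = 2.46; true-score variance = 1.54 + 0.46 = 2; composite reliability = 0.8130.
Max component reliability = 0.8200.
Difference = 0.8130 − 0.8200 = -0.007.

-0.007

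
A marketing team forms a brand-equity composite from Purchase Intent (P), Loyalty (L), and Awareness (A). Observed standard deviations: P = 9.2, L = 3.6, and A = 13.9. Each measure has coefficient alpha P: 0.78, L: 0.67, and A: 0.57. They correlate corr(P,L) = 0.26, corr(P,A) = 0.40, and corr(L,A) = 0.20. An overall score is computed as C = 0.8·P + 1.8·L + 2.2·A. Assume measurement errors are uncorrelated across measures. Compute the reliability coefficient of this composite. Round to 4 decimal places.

Var(C) = 0.8²·9.2² + 1.8²·3.6² + 2.2²·13.9² + 2·[1.44·9.2·3.6·0.26 + 1.76·9.2·13.9·0.40 + 3.96·3.6·13.9·0.20] = 1031.3 + 284.119 = 1315.42.
With uncorrelated errors the cross-covariances are all true-score covariance, so they carry over unchanged; only the diagonal terms shrink to ρᵢσᵢ².
True-score variance = [0.8²·9.2²·0.78 + 1.8²·3.6²·0.67 + 2.2²·13.9²·0.57] + 284.119 = 603.414 + 284.119 = 887.532.
Reliability = 887.532 / 1315.42 = 0.6747.

0.6747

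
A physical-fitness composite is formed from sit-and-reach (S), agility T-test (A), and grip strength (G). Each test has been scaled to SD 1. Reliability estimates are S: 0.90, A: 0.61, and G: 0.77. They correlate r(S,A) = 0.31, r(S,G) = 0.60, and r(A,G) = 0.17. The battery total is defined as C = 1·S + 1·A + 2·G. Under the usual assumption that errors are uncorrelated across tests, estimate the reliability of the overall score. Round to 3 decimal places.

Var(C) = 1 + 1 + 2² + 2·[0.31 + 2·0.60 + 2·0.17] = 6 + 3.7 = 9.7.
Under uncorrelated errors the observed covariances equal the true-score covariances, so only the own-variance terms attenuate.
True-score variance = [0.90 + 0.61 + 2²·0.77] + 3.7 = 4.59 + 3.7 = 8.29.
Reliability = 8.29 / 9.7 = 0.855.

0.855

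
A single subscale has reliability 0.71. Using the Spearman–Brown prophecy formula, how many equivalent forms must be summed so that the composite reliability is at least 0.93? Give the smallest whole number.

k ≥ ρ*(1−ρ₁)/(ρ₁(1−ρ*)) = 0.93·0.29 / (0.71·0.07) = 5.427.
Smallest integer k = 6.

6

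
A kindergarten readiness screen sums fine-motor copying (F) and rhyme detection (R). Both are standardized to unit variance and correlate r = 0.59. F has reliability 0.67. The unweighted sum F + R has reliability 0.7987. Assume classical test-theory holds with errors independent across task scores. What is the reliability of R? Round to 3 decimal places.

0.690

Var(F+R) = 2 + 2·0.59 = 3.180.
True-score variance = ρ_F + ρ_R + 2·0.59, so 0.7987 = (0.67 + ρ_R + 1.18) / 3.180.
ρ_R = 0.7987·3.180 − 0.67 − 1.18 = 0.690.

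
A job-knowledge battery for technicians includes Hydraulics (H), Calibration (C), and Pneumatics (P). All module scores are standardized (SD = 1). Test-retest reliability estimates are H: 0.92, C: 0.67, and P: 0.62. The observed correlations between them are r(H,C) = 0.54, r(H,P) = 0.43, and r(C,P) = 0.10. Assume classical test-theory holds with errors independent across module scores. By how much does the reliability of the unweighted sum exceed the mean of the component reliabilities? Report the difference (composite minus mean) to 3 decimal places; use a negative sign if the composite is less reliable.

Var(sum) = 3 + 2.14 = 5.14; true-score variance = 2.21 + 2.14 = 4.35; composite reliability = 0.8463.
Mean component reliability = 0.7367.
Difference = 0.8463 − 0.7367 = 0.110.

0.110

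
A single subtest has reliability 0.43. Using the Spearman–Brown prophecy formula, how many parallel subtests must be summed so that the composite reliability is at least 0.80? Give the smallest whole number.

k ≥ ρ*(1−ρ₁)/(ρ₁(1−ρ*)) = 0.80·0.57 / (0.43·0.20) = 5.302.
Smallest integer k = 6.

6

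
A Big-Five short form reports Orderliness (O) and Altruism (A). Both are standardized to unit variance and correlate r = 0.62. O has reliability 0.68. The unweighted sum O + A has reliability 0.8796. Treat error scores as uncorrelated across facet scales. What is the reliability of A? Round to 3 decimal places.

0.930

Var(O+A) = 2 + 2·0.62 = 3.240.
True-score variance = ρ_O + ρ_A + 2·0.62, so 0.8796 = (0.68 + ρ_A + 1.24) / 3.240.
ρ_A = 0.8796·3.240 − 0.68 − 1.24 = 0.930.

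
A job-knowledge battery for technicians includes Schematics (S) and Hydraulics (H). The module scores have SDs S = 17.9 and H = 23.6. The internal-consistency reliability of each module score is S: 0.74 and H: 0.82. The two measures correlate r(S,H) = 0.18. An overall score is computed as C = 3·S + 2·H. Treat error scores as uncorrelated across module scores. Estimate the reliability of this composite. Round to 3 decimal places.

0.809

Var(C) = 3²·17.9² + 2²·23.6² + 2·[6·17.9·23.6·0.18] = 5111.53 + 912.47 = 6024.
Under uncorrelated errors the observed covariances equal the true-score covariances, so only the own-variance terms attenuate.
True-score variance = [3²·17.9²·0.74 + 2²·23.6²·0.82] + 912.47 = 3960.76 + 912.47 = 4873.23.
Reliability = 4873.23 / 6024 = 0.809.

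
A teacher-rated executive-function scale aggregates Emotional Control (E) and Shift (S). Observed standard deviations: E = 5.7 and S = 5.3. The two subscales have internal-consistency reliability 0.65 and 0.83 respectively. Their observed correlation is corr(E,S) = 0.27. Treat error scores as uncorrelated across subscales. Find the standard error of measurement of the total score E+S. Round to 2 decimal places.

Var(total) = 60.58 + 16.3134 = 76.8934.
True-score variance = 44.4332 + 16.3134 = 60.7466, so reliability = 0.7900.
Error variance = 76.8934 − 60.7466 = 16.1468; SEM = √16.1468 = 4.02.

4.02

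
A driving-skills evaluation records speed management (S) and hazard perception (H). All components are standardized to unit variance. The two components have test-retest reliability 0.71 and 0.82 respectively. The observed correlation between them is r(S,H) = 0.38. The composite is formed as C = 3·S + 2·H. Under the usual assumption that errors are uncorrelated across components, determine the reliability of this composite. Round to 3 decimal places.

Var(C) = 3² + 2² + 2·[6·0.38] = 13 + 4.56 = 17.56.
Because errors are independent across components, Cov(Tᵢ,Tⱼ) = Cov(Xᵢ,Xⱼ); the off-diagonal part of the true-score variance is the same as above.
True-score variance = [3²·0.71 + 2²·0.82] + 4.56 = 9.67 + 4.56 = 14.23.
Reliability = 14.23 / 17.56 = 0.810.

0.810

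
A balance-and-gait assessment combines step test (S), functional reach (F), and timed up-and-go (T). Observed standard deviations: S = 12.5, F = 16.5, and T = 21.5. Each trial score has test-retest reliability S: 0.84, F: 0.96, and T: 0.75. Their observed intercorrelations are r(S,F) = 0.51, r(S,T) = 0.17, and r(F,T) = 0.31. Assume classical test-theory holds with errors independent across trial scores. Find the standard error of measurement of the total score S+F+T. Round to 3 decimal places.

Var(total) = 890.75 + 521.695 = 1412.44.
True-score variance = 739.298 + 521.695 = 1260.99, so reliability = 0.8928.
Error variance = 1412.44 − 1260.99 = 151.453; SEM = √151.453 = 12.307.

12.307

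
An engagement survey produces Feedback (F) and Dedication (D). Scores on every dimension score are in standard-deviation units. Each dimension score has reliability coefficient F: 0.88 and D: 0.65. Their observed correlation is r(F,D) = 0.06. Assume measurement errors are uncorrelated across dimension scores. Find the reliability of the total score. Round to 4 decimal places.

0.7783

Var(F+D) = 2 + 2·[0.06] = 2 + 0.12 = 2.12.
Because errors are independent across components, Cov(Tᵢ,Tⱼ) = Cov(Xᵢ,Xⱼ); the off-diagonal part of the true-score variance is the same as above.
True-score variance = [0.88 + 0.65] + 0.12 = 1.53 + 0.12 = 1.65.
Reliability = 1.65 / 2.12 = 0.7783.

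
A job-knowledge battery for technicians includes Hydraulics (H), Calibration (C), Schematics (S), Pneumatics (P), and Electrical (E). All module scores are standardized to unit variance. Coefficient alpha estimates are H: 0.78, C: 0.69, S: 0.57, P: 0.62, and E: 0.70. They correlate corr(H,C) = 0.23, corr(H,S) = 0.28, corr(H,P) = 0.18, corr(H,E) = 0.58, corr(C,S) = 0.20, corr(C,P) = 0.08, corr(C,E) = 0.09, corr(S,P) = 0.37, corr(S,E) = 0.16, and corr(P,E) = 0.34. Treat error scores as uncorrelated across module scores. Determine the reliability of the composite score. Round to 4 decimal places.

Var(H+C+S+P+E) = 5 + 2·[0.23 + 0.28 + 0.18 + 0.58 + 0.20 + 0.08 + 0.09 + 0.37 + 0.16 + 0.34] = 5 + 5.02 = 10.02.
Under uncorrelated errors the observed covariances equal the true-score covariances, so only the own-variance terms attenuate.
True-score variance = [0.78 + 0.69 + 0.57 + 0.62 + 0.70] + 5.02 = 3.36 + 5.02 = 8.38.
Reliability = 8.38 / 10.02 = 0.8363.

0.8363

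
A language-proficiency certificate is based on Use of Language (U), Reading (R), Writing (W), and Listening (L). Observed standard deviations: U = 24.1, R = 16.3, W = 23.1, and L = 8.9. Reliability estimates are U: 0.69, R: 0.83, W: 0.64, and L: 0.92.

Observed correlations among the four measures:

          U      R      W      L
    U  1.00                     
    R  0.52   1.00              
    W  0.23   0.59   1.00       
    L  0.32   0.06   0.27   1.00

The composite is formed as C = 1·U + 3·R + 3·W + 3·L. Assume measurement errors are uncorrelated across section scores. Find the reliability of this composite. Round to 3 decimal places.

0.852

Var(C) = 24.1² + 3²·16.3² + 3²·23.1² + 3²·8.9² + 2·[3·24.1·16.3·0.52 + 3·24.1·23.1·0.23 + 3·24.1·8.9·0.32 + 9·16.3·23.1·0.59 + 9·16.3·8.9·0.06 + 9·23.1·8.9·0.27] = 8487.4 + 7560.3 = 16047.7.
Under uncorrelated errors the observed covariances equal the true-score covariances, so only the own-variance terms attenuate.
True-score variance = [24.1²·0.69 + 3²·16.3²·0.83 + 3²·23.1²·0.64 + 3²·8.9²·0.92] + 7560.3 = 6114.92 + 7560.3 = 13675.2.
Reliability = 13675.2 / 16047.7 = 0.852.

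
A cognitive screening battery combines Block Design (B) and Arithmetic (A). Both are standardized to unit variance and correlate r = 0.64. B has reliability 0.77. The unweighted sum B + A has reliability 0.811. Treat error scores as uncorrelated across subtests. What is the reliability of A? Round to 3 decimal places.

0.610

Var(B+A) = 2 + 2·0.64 = 3.280.
True-score variance = ρ_B + ρ_A + 2·0.64, so 0.811 = (0.77 + ρ_A + 1.28) / 3.280.
ρ_A = 0.811·3.280 − 0.77 − 1.28 = 0.610.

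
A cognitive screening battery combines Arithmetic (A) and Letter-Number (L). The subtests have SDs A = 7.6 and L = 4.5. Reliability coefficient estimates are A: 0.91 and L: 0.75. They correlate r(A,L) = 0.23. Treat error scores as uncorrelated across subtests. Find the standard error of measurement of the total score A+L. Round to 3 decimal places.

Var(total) = 78.01 + 15.732 = 93.742.
True-score variance = 67.7491 + 15.732 = 83.4811, so reliability = 0.8905.
Error variance = 93.742 − 83.4811 = 10.2609; SEM = √10.2609 = 3.203.

3.203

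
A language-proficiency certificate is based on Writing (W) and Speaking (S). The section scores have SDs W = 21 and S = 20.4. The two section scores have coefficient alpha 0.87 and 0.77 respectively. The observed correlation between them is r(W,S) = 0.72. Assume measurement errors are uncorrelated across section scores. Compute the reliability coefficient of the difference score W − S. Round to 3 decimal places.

Var(W−S) = 21² + 20.4² − 2·21·20.4·0.72 = 857.16 − 616.896 = 240.264.
Under uncorrelated errors the observed covariances equal the true-score covariances, so only the own-variance terms attenuate.
True-score variance = [21²·0.87 + 20.4²·0.77] − 616.896 = 704.113 − 616.896 = 87.2172.
Reliability = 87.2172 / 240.264 = 0.363.

0.363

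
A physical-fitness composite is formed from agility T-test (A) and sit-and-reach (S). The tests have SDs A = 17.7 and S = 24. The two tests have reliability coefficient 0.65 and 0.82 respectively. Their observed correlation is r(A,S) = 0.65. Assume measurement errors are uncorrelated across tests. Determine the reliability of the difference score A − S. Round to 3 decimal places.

0.367

Var(A−S) = 17.7² + 24² − 2·17.7·24·0.65 = 889.29 − 552.24 = 337.05.
Under uncorrelated errors the observed covariances equal the true-score covariances, so only the own-variance terms attenuate.
True-score variance = [17.7²·0.65 + 24²·0.82] − 552.24 = 675.958 − 552.24 = 123.718.
Reliability = 123.718 / 337.05 = 0.367.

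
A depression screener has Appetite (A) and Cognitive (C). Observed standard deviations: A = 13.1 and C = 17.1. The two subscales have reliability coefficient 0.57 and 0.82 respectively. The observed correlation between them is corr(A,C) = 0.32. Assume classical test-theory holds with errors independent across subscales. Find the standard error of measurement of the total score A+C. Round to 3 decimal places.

Var(total) = 464.02 + 143.366 = 607.386.
True-score variance = 337.594 + 143.366 = 480.96, so reliability = 0.7919.
Error variance = 607.386 − 480.96 = 126.426; SEM = √126.426 = 11.244.

11.244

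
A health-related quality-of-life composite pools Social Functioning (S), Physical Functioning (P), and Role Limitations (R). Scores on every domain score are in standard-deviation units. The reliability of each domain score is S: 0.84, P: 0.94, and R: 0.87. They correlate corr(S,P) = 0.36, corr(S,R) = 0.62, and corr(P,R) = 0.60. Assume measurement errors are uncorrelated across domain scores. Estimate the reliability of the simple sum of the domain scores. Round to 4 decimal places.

0.9432

Var(S+P+R) = 3 + 2·[0.36 + 0.62 + 0.60] = 3 + 3.16 = 6.16.
With uncorrelated errors the cross-covariances are all true-score covariance, so they carry over unchanged; only the diagonal terms shrink to ρᵢσᵢ².
True-score variance = [0.84 + 0.94 + 0.87] + 3.16 = 2.65 + 3.16 = 5.81.
Reliability = 5.81 / 6.16 = 0.9432.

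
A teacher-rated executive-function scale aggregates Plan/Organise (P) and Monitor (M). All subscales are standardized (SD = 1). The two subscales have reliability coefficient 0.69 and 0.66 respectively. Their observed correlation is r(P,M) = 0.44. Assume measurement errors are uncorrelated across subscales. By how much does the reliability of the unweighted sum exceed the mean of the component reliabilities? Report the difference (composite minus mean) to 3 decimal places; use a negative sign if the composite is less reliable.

Var(sum) = 2 + 0.88 = 2.88; true-score variance = 1.35 + 0.88 = 2.23; composite reliability = 0.7743.
Mean component reliability = 0.6750.
Difference = 0.7743 − 0.6750 = 0.099.

0.099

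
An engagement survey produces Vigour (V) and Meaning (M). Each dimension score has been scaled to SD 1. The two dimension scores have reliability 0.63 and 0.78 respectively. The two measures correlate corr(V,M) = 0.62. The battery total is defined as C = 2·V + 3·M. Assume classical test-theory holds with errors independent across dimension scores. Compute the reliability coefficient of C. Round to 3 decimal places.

Var(C) = 2² + 3² + 2·[6·0.62] = 13 + 7.44 = 20.44.
With uncorrelated errors the cross-covariances are all true-score covariance, so they carry over unchanged; only the diagonal terms shrink to ρᵢσᵢ².
True-score variance = [2²·0.63 + 3²·0.78] + 7.44 = 9.54 + 7.44 = 16.98.
Reliability = 16.98 / 20.44 = 0.831.

0.831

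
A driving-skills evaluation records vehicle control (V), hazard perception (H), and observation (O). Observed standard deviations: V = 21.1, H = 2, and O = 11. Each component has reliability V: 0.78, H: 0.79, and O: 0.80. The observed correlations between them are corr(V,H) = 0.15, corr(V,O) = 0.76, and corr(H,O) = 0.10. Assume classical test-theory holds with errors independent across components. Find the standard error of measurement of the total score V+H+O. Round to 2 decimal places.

Var(total) = 570.21 + 369.852 = 940.062.
True-score variance = 447.224 + 369.852 = 817.076, so reliability = 0.8692.
Error variance = 940.062 − 817.076 = 122.986; SEM = √122.986 = 11.09.

11.09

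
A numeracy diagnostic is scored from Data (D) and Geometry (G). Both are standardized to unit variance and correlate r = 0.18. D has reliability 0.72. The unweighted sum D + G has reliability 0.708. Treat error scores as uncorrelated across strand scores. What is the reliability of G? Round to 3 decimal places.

0.591

Var(D+G) = 2 + 2·0.18 = 2.360.
True-score variance = ρ_D + ρ_G + 2·0.18, so 0.708 = (0.72 + ρ_G + 0.36) / 2.360.
ρ_G = 0.708·2.360 − 0.72 − 0.36 = 0.591.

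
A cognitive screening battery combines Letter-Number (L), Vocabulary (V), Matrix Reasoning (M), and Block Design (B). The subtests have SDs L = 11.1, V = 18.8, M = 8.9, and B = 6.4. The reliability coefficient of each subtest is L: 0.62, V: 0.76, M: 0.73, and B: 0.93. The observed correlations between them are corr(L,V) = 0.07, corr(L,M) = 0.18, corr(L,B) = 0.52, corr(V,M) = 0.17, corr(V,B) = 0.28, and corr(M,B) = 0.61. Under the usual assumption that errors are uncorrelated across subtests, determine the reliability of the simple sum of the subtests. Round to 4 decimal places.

0.8322

Var(L+V+M+B) = 11.1² + 18.8² + 8.9² + 6.4² + 2·[11.1·18.8·0.07 + 11.1·8.9·0.18 + 11.1·6.4·0.52 + 18.8·8.9·0.17 + 18.8·6.4·0.28 + 8.9·6.4·0.61] = 596.82 + 332.42 = 929.24.
Under uncorrelated errors the observed covariances equal the true-score covariances, so only the own-variance terms attenuate.
True-score variance = [11.1²·0.62 + 18.8²·0.76 + 8.9²·0.73 + 6.4²·0.93] + 332.42 = 440.921 + 332.42 = 773.341.
Reliability = 773.341 / 929.24 = 0.8322.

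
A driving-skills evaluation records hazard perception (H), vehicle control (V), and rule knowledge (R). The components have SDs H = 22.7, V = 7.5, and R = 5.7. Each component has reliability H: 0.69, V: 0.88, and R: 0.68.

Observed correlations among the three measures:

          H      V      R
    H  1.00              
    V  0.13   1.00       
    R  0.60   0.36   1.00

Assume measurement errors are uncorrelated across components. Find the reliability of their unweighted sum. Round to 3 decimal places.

Var(H+V+R) = 22.7² + 7.5² + 5.7² + 2·[22.7·7.5·0.13 + 22.7·5.7·0.60 + 7.5·5.7·0.36] = 604.03 + 230.313 = 834.343.
With uncorrelated errors the cross-covariances are all true-score covariance, so they carry over unchanged; only the diagonal terms shrink to ρᵢσᵢ².
True-score variance = [22.7²·0.69 + 7.5²·0.88 + 5.7²·0.68] + 230.313 = 427.143 + 230.313 = 657.456.
Reliability = 657.456 / 834.343 = 0.788.

0.788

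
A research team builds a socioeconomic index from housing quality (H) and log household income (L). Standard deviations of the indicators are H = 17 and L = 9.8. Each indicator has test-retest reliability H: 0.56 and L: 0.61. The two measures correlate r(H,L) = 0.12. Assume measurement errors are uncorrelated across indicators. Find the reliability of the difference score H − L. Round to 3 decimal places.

0.523

Var(H−L) = 17² + 9.8² − 2·17·9.8·0.12 = 385.04 − 39.984 = 345.056.
Because errors are independent across components, Cov(Tᵢ,Tⱼ) = Cov(Xᵢ,Xⱼ); the off-diagonal part of the true-score variance is the same as above.
True-score variance = [17²·0.56 + 9.8²·0.61] − 39.984 = 220.424 − 39.984 = 180.44.
Reliability = 180.44 / 345.056 = 0.523.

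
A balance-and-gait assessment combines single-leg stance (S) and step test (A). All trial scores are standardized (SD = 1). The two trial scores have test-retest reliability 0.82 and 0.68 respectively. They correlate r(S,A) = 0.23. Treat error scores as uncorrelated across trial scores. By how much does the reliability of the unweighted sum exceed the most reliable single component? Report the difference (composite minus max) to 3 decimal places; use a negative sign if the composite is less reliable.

Var(sum) = 2 + 0.46 = 2.46; true-score variance = 1.5 + 0.46 = 1.96; composite reliability = 0.7967.
Max component reliability = 0.8200.
Difference = 0.7967 − 0.8200 = -0.023.

-0.023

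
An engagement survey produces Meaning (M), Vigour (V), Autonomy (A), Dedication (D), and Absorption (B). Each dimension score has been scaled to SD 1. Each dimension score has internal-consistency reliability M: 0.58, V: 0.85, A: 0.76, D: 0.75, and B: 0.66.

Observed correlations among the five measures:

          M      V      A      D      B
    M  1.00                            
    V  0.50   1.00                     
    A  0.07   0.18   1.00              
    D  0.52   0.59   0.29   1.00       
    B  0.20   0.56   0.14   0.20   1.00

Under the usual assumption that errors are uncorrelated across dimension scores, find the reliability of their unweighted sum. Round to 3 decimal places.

Var(M+V+A+D+B) = 5 + 2·[0.50 + 0.07 + 0.52 + 0.20 + 0.18 + 0.59 + 0.56 + 0.29 + 0.14 + 0.20] = 5 + 6.5 = 11.5.
Under uncorrelated errors the observed covariances equal the true-score covariances, so only the own-variance terms attenuate.
True-score variance = [0.58 + 0.85 + 0.76 + 0.75 + 0.66] + 6.5 = 3.6 + 6.5 = 10.1.
Reliability = 10.1 / 11.5 = 0.878.

0.878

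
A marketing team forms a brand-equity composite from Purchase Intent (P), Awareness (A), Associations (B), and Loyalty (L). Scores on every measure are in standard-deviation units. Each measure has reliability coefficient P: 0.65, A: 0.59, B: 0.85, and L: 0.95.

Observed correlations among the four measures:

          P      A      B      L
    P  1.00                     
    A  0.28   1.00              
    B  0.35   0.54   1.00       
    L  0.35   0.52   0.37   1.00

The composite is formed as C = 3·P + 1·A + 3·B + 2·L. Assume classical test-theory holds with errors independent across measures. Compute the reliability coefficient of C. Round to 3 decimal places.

Var(C) = 3² + 1 + 3² + 2² + 2·[3·0.28 + 9·0.35 + 6·0.35 + 3·0.54 + 2·0.52 + 6·0.37] = 23 + 21.94 = 44.94.
With uncorrelated errors the cross-covariances are all true-score covariance, so they carry over unchanged; only the diagonal terms shrink to ρᵢσᵢ².
True-score variance = [3²·0.65 + 0.59 + 3²·0.85 + 2²·0.95] + 21.94 = 17.89 + 21.94 = 39.83.
Reliability = 39.83 / 44.94 = 0.886.

0.886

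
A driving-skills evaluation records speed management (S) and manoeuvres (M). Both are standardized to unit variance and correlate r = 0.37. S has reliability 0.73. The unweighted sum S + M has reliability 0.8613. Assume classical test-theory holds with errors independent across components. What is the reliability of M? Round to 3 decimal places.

Var(S+M) = 2 + 2·0.37 = 2.740.
True-score variance = ρ_S + ρ_M + 2·0.37, so 0.8613 = (0.73 + ρ_M + 0.74) / 2.740.
ρ_M = 0.8613·2.740 − 0.73 − 0.74 = 0.890.

0.890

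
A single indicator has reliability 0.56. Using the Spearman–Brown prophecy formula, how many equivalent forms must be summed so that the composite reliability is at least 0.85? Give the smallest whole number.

k ≥ ρ*(1−ρ₁)/(ρ₁(1−ρ*)) = 0.85·0.44 / (0.56·0.15) = 4.452.
Smallest integer k = 5.

5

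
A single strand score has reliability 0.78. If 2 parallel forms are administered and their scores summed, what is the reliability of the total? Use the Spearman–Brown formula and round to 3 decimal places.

ρ_k = kρ / (1 + (k−1)ρ) = 2·0.78 / (1 + 1·0.78) = 1.560 / 1.780 = 0.876.

0.876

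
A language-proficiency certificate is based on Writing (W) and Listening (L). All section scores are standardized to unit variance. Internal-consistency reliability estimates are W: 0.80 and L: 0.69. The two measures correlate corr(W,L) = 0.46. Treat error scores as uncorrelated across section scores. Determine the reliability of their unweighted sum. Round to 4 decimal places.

0.8253

Var(W+L) = 2 + 2·[0.46] = 2 + 0.92 = 2.92.
With uncorrelated errors the cross-covariances are all true-score covariance, so they carry over unchanged; only the diagonal terms shrink to ρᵢσᵢ².
True-score variance = [0.80 + 0.69] + 0.92 = 1.49 + 0.92 = 2.41.
Reliability = 2.41 / 2.92 = 0.8253.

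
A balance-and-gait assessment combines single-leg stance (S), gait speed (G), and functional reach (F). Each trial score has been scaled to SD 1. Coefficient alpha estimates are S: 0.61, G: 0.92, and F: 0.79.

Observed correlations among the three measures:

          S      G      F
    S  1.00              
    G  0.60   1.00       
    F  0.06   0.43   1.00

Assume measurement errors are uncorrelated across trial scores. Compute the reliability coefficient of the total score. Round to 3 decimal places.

0.869

Var(S+G+F) = 3 + 2·[0.60 + 0.06 + 0.43] = 3 + 2.18 = 5.18.
Under uncorrelated errors the observed covariances equal the true-score covariances, so only the own-variance terms attenuate.
True-score variance = [0.61 + 0.92 + 0.79] + 2.18 = 2.32 + 2.18 = 4.5.
Reliability = 4.5 / 5.18 = 0.869.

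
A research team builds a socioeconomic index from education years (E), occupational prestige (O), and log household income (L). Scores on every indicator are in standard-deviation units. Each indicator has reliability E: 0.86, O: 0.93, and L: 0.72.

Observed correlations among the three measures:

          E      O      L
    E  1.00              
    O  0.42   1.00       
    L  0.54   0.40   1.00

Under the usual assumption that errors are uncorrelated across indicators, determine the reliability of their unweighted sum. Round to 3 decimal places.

0.914

Var(E+O+L) = 3 + 2·[0.42 + 0.54 + 0.40] = 3 + 2.72 = 5.72.
Under uncorrelated errors the observed covariances equal the true-score covariances, so only the own-variance terms attenuate.
True-score variance = [0.86 + 0.93 + 0.72] + 2.72 = 2.51 + 2.72 = 5.23.
Reliability = 5.23 / 5.72 = 0.914.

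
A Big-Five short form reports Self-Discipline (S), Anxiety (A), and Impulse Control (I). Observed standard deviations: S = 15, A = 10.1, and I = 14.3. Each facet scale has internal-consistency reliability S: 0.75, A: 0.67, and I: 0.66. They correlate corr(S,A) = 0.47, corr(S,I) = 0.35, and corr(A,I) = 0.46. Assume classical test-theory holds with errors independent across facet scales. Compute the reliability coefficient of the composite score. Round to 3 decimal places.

Var(S+A+I) = 15² + 10.1² + 14.3² + 2·[15·10.1·0.47 + 15·14.3·0.35 + 10.1·14.3·0.46] = 531.5 + 425.436 = 956.936.
With uncorrelated errors the cross-covariances are all true-score covariance, so they carry over unchanged; only the diagonal terms shrink to ρᵢσᵢ².
True-score variance = [15²·0.75 + 10.1²·0.67 + 14.3²·0.66] + 425.436 = 372.06 + 425.436 = 797.496.
Reliability = 797.496 / 956.936 = 0.833.

0.833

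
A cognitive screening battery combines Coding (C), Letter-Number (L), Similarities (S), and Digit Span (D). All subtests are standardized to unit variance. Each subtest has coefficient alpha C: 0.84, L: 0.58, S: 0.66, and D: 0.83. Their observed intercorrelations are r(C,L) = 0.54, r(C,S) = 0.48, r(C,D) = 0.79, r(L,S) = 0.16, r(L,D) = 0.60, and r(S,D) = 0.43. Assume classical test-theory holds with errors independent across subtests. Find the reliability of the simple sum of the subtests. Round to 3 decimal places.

0.891

Var(C+L+S+D) = 4 + 2·[0.54 + 0.48 + 0.79 + 0.16 + 0.60 + 0.43] = 4 + 6 = 10.
With uncorrelated errors the cross-covariances are all true-score covariance, so they carry over unchanged; only the diagonal terms shrink to ρᵢσᵢ².
True-score variance = [0.84 + 0.58 + 0.66 + 0.83] + 6 = 2.91 + 6 = 8.91.
Reliability = 8.91 / 10 = 0.891.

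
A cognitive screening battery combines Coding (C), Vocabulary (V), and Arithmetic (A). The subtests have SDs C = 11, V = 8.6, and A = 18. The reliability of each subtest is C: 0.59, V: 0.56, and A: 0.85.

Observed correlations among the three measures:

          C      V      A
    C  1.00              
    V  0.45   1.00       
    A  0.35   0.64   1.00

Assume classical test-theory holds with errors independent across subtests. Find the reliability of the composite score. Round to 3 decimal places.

Var(C+V+A) = 11² + 8.6² + 18² + 2·[11·8.6·0.45 + 11·18·0.35 + 8.6·18·0.64] = 518.96 + 421.884 = 940.844.
Under uncorrelated errors the observed covariances equal the true-score covariances, so only the own-variance terms attenuate.
True-score variance = [11²·0.59 + 8.6²·0.56 + 18²·0.85] + 421.884 = 388.208 + 421.884 = 810.092.
Reliability = 810.092 / 940.844 = 0.861.

0.861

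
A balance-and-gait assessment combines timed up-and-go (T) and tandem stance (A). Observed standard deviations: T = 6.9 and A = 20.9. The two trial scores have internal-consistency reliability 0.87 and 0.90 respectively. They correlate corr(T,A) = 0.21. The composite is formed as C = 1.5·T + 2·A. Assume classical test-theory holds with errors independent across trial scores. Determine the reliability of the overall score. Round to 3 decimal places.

0.907

Var(C) = 1.5²·6.9² + 2²·20.9² + 2·[3·6.9·20.9·0.21] = 1854.36 + 181.705 = 2036.07.
Under uncorrelated errors the observed covariances equal the true-score covariances, so only the own-variance terms attenuate.
True-score variance = [1.5²·6.9²·0.87 + 2²·20.9²·0.90] + 181.705 = 1665.71 + 181.705 = 1847.42.
Reliability = 1847.42 / 2036.07 = 0.907.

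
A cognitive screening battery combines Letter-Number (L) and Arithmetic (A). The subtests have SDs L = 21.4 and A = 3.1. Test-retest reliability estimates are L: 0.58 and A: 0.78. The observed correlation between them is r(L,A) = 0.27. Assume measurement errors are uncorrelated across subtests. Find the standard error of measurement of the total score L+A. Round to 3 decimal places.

Var(total) = 467.57 + 35.8236 = 503.394.
True-score variance = 273.113 + 35.8236 = 308.936, so reliability = 0.6137.
Error variance = 503.394 − 308.936 = 194.457; SEM = √194.457 = 13.945.

13.945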